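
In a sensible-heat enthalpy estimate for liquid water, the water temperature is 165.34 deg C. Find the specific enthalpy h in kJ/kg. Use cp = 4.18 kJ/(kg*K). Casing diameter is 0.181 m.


h = cp * T
h = 4.18 * 165.34
h = 691.12 kJ/kg


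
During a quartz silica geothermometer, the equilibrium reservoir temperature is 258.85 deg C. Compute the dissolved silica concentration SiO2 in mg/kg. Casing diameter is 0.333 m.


SiO2 = 10^(5.19 - 1309/(T_eq + 273.15))
SiO2 = 10^(5.19 - 1309/(258.85 + 273.15))
SiO2 = 536.38 mg/kg


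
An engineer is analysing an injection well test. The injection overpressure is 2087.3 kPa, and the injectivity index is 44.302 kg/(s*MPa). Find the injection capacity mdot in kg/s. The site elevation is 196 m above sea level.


mdot = II * dP / 1000
mdot = 44.302 * 2087.3 / 1000
mdot = 92.472 kg/s


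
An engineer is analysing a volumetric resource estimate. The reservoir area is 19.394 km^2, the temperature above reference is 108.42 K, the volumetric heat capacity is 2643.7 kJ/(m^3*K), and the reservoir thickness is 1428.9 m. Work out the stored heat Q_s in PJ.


Step 1: Vr = A*1e6*hr = 19.394*1e6*1428.9 = 2.771209e+10 m^3
Step 2: Q_s = Vr*rhoc*dT/1e12 = 2.771209e+10*2643.7*108.42/1e12 = 7943.1 PJ
Q_s = 7943.1 PJ


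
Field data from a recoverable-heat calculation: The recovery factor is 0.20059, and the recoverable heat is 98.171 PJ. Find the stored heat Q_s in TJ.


Q_s = Q_rec / RF
Q_s = 98.171 / 0.20059
Q_s = 489.4112 PJ
Convert: 489.4112 PJ * 1000.0 = 4.8941e+05 TJ
Q_s = 4.8941e+05 TJ


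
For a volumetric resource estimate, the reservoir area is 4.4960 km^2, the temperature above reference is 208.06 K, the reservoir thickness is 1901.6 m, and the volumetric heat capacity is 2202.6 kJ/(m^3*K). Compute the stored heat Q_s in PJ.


Step 1: Vr = A*1e6*hr = 4.496*1e6*1901.6 = 8.549594e+09 m^3
Step 2: Q_s = Vr*rhoc*dT/1e12 = 8.549594e+09*2202.6*208.06/1e12 = 3918.0 PJ
Q_s = 3918.0 PJ


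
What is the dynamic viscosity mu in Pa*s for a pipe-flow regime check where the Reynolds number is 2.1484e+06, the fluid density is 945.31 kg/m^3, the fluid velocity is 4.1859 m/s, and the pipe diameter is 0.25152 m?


mu = rho * vel * D / Re
mu = 945.31 * 4.1859 * 0.25152 / 2.1484e+06
mu = 0.00046326 Pa*s


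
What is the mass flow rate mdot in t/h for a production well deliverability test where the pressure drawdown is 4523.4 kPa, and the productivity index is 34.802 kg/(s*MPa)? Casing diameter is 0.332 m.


mdot = PI * dP / 1000
mdot = 34.802 * 4523.4 / 1000
mdot = 157.4234 kg/s
Convert: 157.4234 kg/s * 3.6 = 566.72 t/h
mdot = 566.72 t/h


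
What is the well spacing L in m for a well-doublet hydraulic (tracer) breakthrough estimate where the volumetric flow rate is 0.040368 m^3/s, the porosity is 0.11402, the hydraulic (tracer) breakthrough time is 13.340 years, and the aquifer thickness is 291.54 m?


L = sqrt(t_bt*365.25*86400*3*Qv / (pi*hr*phi))
L = sqrt(13.340*365.25*86400*3*0.040368 / (pi*291.54*0.11402))
L = 698.71 m


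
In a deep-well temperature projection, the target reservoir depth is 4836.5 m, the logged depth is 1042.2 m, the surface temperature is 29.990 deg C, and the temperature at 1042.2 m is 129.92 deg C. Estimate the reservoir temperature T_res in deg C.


Step 1: grad = (T_d1 - T_surf)/d1 * 1000 = (129.92 - 29.99)/1042.2 * 1000 = 95.88371 deg C/km
Step 2: T_res = T_surf + grad*d2/1000 = 29.99 + 95.88371*4836.5/1000 = 493.73 deg C
T_res = 493.73 deg C


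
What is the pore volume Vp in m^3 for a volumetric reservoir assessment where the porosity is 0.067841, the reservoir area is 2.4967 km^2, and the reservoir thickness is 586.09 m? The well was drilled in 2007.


Vp = A * 1e6 * hr * phi
Vp = 2.4967 * 1e6 * 586.09 * 0.067841
Vp = 9.9271e+07 m^3


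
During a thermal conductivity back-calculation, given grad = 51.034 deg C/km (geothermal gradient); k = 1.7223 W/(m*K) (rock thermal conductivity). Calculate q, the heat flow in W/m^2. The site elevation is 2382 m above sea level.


q = k * grad / 1000
q = 1.7223 * 51.034 / 1000
q = 0.087896 W/m^2


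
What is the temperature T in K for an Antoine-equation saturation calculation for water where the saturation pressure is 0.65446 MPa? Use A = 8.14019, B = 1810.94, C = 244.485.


T = B / (A - log10(P_sat * 760 / 0.101325)) - C
T = 1810.94 / (8.14019 - log10(0.65446 * 760 / 0.101325)) - 244.485
T = 162.5401 deg C
Convert to K: 162.5401 + 273.15 = 435.69 K
T = 435.69 K


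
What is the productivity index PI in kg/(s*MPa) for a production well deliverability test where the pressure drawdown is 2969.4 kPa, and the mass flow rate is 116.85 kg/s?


PI = mdot * 1000 / dP
PI = 116.85 * 1000 / 2969.4
PI = 39.351 kg/(s*MPa)


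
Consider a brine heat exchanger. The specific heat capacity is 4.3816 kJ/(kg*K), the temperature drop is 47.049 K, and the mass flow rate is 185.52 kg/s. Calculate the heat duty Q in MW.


Q = mdot * cp * dT / 1000
Q = 185.52 * 4.3816 * 47.049 / 1000
Q = 38.245 MW


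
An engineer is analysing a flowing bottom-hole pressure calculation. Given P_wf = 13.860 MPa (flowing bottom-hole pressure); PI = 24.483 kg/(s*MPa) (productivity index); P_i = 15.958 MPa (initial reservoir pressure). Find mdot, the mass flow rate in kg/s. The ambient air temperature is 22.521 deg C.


mdot = (P_i - P_wf) * PI
mdot = (15.958 - 13.860) * 24.483
mdot = 51.365 kg/s


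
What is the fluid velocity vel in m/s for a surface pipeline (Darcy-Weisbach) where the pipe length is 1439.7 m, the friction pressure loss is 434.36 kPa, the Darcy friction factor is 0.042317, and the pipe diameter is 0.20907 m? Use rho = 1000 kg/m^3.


vel = sqrt(dP*1000*2*D / (f*L*rho))
vel = sqrt(434.36*1000*2*0.20907 / (0.042317*1439.7*1000))
vel = 1.7266 m/s


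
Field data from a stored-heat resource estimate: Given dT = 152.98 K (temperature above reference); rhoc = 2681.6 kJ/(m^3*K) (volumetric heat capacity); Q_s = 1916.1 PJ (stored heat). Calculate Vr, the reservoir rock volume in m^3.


Vr = Q_s * 1e12 / (rhoc * dT)
Vr = 1916.1 * 1e12 / (2681.6 * 152.98)
Vr = 4.6708e+09 m^3


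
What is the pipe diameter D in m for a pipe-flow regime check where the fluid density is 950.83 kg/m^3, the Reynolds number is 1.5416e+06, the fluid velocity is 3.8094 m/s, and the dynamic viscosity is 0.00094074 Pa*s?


D = Re * mu / (rho * vel)
D = 1.5416e+06 * 0.00094074 / (950.83 * 3.8094)
D = 0.40039 m


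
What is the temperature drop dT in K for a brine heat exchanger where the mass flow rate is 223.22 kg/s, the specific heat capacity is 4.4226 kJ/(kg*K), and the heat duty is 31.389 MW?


dT = Q * 1000 / (mdot * cp)
dT = 31.389 * 1000 / (223.22 * 4.4226)
dT = 31.796 K


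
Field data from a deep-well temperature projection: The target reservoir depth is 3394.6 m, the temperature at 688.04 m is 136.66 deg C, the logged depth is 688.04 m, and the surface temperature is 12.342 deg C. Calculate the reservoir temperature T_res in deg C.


Step 1: grad = (T_d1 - T_surf)/d1 * 1000 = (136.66 - 12.342)/688.04 * 1000 = 180.6843 deg C/km
Step 2: T_res = T_surf + grad*d2/1000 = 12.342 + 180.6843*3394.6/1000 = 625.69 deg C
T_res = 625.69 deg C


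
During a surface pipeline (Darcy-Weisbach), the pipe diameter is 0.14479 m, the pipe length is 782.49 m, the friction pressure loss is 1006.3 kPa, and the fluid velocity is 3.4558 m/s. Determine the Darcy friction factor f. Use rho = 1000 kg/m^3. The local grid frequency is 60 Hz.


f = dP*1000 / ((L/D)*(rho*vel^2/2))
f = 1006.3*1000 / ((782.49/0.14479)*(1000*3.4558^2/2))
f = 0.031183


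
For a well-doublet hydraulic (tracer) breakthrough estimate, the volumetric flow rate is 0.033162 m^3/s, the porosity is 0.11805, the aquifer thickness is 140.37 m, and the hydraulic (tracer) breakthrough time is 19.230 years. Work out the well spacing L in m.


L = sqrt(t_bt*365.25*86400*3*Qv / (pi*hr*phi))
L = sqrt(19.230*365.25*86400*3*0.033162 / (pi*140.37*0.11805))
L = 1076.9 m


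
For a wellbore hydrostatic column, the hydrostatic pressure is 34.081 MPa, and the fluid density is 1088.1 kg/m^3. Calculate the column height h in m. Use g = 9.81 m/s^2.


h = P * 1e6 / (g * rho)
h = 34.081 * 1e6 / (9.81 * 1088.1)
h = 3192.8 m


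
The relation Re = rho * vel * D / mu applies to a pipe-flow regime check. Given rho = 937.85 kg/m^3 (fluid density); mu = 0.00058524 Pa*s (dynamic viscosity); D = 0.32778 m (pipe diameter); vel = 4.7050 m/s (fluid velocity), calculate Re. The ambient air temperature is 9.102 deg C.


Re = rho * vel * D / mu
Re = 937.85 * 4.7050 * 0.32778 / 0.00058524
Re = 2.4714e+06


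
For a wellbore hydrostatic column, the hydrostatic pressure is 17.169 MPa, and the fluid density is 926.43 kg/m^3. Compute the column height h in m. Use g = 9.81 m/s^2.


h = P * 1e6 / (g * rho)
h = 17.169 * 1e6 / (9.81 * 926.43)
h = 1889.1 m


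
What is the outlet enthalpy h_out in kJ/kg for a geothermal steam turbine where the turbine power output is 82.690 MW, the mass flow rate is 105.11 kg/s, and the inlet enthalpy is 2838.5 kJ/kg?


h_out = h_in - P * 1000 / mdot
h_out = 2838.5 - 82.690 * 1000 / 105.11
h_out = 2051.8 kJ/kg


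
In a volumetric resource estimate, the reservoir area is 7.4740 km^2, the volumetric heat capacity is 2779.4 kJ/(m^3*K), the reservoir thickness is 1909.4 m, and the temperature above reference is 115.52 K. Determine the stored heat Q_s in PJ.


Step 1: Vr = A*1e6*hr = 7.474*1e6*1909.4 = 1.427086e+10 m^3
Step 2: Q_s = Vr*rhoc*dT/1e12 = 1.427086e+10*2779.4*115.52/1e12 = 4582.0 PJ
Q_s = 4582.0 PJ


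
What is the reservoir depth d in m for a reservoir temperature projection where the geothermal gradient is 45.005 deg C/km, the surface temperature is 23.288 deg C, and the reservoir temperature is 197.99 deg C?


d = (T_res - T_surf) / grad * 1000
d = (197.99 - 23.288) / 45.005 * 1000
d = 3881.8 m


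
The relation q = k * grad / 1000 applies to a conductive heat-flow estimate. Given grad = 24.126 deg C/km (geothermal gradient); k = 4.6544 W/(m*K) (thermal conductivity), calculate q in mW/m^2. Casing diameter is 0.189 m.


q = k * grad / 1000
q = 4.6544 * 24.126 / 1000
q = 0.1122921 W/m^2
Convert: 0.1122921 W/m^2 * 1000.0 = 112.29 mW/m^2
q = 112.29 mW/m^2


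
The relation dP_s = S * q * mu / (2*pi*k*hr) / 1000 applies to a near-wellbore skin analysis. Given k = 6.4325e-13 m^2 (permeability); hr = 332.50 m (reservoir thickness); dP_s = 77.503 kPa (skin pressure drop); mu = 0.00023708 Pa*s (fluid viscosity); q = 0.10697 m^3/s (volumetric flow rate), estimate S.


S = dP_s * 1000 * 2*pi*k*hr / (q*mu)
S = 77.503 * 1000 * 2*pi*6.4325e-13*332.50 / (0.10697*0.00023708)
S = 4.1069


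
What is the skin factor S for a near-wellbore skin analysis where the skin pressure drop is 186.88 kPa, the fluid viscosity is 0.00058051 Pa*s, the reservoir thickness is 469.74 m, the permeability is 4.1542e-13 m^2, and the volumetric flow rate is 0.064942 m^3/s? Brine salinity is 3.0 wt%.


S = dP_s * 1000 * 2*pi*k*hr / (q*mu)
S = 186.88 * 1000 * 2*pi*4.1542e-13*469.74 / (0.064942*0.00058051)
S = 6.0779


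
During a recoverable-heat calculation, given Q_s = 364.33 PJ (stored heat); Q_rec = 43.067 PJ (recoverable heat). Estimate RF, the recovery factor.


RF = Q_rec / Q_s
RF = 43.067 / 364.33
RF = 0.11821


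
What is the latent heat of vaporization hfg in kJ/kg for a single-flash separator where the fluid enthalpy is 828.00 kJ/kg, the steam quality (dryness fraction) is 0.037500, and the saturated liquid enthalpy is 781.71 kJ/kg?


hfg = (h - hf) / x
hfg = (828.00 - 781.71) / 0.037500
hfg = 1234.4 kJ/kg


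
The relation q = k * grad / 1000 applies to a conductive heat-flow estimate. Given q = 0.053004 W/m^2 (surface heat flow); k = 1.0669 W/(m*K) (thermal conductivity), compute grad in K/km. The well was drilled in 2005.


grad = q * 1000 / k
grad = 0.053004 * 1000 / 1.0669
grad = 49.68038 deg C/km
Convert: 49.68038 deg C/km * 1.0 = 49.680 K/km
grad = 49.680 K/km


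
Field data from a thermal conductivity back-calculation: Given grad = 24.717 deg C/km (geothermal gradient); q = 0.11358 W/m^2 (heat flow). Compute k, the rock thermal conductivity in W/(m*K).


k = q / (grad / 1000)
k = 0.11358 / (24.717 / 1000)
k = 4.5952 W/(m*K)


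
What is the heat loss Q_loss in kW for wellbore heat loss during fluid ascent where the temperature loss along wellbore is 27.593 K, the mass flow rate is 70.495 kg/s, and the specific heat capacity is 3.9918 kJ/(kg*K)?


Q_loss = mdot * cp * dT
Q_loss = 70.495 * 3.9918 * 27.593
Q_loss = 7764.7 kW


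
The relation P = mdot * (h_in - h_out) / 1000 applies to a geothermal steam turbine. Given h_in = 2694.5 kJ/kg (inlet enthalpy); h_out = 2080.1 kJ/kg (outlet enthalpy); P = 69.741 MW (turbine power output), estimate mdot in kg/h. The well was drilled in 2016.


mdot = P * 1000 / (h_in - h_out)
mdot = 69.741 * 1000 / (2694.5 - 2080.1)
mdot = 113.5107 kg/s
Convert: 113.5107 kg/s * 3600.0 = 4.0864e+05 kg/h
mdot = 4.0864e+05 kg/h


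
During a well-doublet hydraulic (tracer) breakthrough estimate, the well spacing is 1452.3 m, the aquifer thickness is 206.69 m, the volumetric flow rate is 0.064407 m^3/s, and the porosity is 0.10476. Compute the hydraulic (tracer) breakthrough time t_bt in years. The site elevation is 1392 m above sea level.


t_bt = pi * hr * phi * L^2 / (3 * Qv) / (365.25*86400)
t_bt = pi * 206.69 * 0.10476 * 1452.3^2 / (3 * 0.064407) / (365.25*86400)
t_bt = 23.530 years


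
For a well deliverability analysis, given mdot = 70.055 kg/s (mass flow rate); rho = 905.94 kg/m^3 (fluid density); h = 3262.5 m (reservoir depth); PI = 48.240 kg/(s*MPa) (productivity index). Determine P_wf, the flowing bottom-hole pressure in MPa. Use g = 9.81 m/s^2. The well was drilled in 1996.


Step 1: P_i = rho*g*h/1e6 = 905.94*9.81*3262.5/1e6 = 28.99472 MPa
Step 2: P_wf = P_i - mdot/PI = 28.99472 - 70.055/48.24 = 27.543 MPa
P_wf = 27.543 MPa


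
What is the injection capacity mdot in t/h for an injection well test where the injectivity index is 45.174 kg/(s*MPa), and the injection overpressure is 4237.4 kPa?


mdot = II * dP / 1000
mdot = 45.174 * 4237.4 / 1000
mdot = 191.4203 kg/s
Convert: 191.4203 kg/s * 3.6 = 689.11 t/h
mdot = 689.11 t/h


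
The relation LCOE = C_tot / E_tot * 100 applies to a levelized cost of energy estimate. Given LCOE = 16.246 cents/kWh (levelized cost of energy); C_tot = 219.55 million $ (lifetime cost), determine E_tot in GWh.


E_tot = C_tot / LCOE * 100
E_tot = 219.55 / 16.246 * 100
E_tot = 1351.4 GWh


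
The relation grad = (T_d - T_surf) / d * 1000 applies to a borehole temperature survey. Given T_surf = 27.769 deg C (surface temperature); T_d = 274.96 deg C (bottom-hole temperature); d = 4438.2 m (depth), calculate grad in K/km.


grad = (T_d - T_surf) / d * 1000
grad = (274.96 - 27.769) / 4438.2 * 1000
grad = 55.69623 deg C/km
Convert: 55.69623 deg C/km * 1.0 = 55.696 K/km
grad = 55.696 K/km


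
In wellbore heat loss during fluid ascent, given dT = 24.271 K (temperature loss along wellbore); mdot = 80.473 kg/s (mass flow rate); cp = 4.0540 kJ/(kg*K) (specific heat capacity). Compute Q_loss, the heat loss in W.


Q_loss = mdot * cp * dT
Q_loss = 80.473 * 4.0540 * 24.271
Q_loss = 7918.111 kW
Convert: 7918.111 kW * 1000.0 = 7.9181e+06 W
Q_loss = 7.9181e+06 W


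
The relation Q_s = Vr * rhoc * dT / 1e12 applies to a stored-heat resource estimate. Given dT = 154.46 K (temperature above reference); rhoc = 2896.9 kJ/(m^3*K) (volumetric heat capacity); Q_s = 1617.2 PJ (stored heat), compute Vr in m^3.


Vr = Q_s * 1e12 / (rhoc * dT)
Vr = 1617.2 * 1e12 / (2896.9 * 154.46)
Vr = 3.6142e+09 m^3


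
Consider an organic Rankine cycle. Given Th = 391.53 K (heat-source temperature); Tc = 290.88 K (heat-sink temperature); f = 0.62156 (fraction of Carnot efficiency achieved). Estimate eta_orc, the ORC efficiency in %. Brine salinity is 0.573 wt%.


eta_orc = (1 - Tc/Th) * f * 100
eta_orc = (1 - 290.88/391.53) * 0.62156 * 100
eta_orc = 15.978 %


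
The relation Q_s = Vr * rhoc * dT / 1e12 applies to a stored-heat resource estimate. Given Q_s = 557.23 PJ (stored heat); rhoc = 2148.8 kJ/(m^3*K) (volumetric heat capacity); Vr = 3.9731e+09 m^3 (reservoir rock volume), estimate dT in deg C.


dT = Q_s * 1e12 / (Vr * rhoc)
dT = 557.23 * 1e12 / (3.9731e+09 * 2148.8)
dT = 65.26931 K
Convert (temperature difference, 1 K = 1 deg C): 65.26931 K = 65.26931 deg C
dT = 65.269 deg C


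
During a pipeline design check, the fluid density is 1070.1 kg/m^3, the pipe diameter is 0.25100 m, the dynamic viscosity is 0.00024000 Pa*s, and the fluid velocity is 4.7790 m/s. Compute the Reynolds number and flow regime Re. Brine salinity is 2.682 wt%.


Step 1: Re = rho*vel*D/mu = 1070.1*4.779*0.251/0.00024 = 5.3484e+06
Step 2: Re = 5.3484e+06 > 4000, so flow is turbulent.
Re = 5.3484e+06 (turbulent)


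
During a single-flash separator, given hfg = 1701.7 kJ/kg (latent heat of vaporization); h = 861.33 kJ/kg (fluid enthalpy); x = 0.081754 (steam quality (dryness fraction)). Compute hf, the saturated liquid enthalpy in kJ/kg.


hf = h - x * hfg
hf = 861.33 - 0.081754 * 1701.7
hf = 722.21 kJ/kg


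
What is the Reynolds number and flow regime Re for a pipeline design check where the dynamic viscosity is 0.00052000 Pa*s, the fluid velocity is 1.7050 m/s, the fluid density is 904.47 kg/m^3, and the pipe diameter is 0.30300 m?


Step 1: Re = rho*vel*D/mu = 904.47*1.705*0.303/0.00052 = 8.9858e+05
Step 2: Re = 8.9858e+05 > 4000, so flow is turbulent.
Re = 8.9858e+05 (turbulent)


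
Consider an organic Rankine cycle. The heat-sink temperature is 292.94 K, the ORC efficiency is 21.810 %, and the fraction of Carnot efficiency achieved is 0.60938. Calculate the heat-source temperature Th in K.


Th = Tc / (1 - (eta_orc/100)/f)
Th = 292.94 / (1 - (21.810/100)/0.60938)
Th = 456.23 K


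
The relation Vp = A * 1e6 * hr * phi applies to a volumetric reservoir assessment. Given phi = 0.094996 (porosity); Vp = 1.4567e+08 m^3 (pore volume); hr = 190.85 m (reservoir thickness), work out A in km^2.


A = Vp / (1e6 * hr * phi)
A = 1.4567e+08 / (1e6 * 190.85 * 0.094996)
A = 8.0348 km^2


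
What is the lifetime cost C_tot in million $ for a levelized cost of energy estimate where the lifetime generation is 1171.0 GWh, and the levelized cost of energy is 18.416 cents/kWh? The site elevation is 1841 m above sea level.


C_tot = LCOE / 100 * E_tot
C_tot = 18.416 / 100 * 1171.0
C_tot = 215.65 million $


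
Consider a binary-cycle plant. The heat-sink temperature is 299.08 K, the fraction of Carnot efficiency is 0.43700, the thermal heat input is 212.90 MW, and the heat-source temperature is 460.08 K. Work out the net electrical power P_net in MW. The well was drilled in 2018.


Step 1: eta = (1 - Tc/Th)*f = (1 - 299.08/460.08)*0.437 = 0.1529234
Step 2: P_net = eta * Q_in = 0.1529234 * 212.9 = 32.557 MW
P_net = 32.557 MW


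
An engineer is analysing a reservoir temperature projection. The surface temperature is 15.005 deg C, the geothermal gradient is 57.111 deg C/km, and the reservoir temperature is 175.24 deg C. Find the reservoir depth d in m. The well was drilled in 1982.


d = (T_res - T_surf) / grad * 1000
d = (175.24 - 15.005) / 57.111 * 1000
d = 2805.7 m


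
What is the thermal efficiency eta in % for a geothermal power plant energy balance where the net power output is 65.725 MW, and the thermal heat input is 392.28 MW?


eta = W_net / Q_in * 100
eta = 65.725 / 392.28 * 100
eta = 16.755 %


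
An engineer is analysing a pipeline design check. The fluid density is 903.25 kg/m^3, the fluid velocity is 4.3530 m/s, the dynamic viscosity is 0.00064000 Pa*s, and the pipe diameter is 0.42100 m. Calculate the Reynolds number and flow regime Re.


Step 1: Re = rho*vel*D/mu = 903.25*4.353*0.421/0.00064 = 2.5864e+06
Step 2: Re = 2.5864e+06 > 4000, so flow is turbulent.
Re = 2.5864e+06 (turbulent)


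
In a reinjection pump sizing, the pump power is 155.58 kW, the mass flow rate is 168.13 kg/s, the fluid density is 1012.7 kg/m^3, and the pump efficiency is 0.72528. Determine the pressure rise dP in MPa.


dP = P_pump * rho * eta / mdot
dP = 155.58 * 1012.7 * 0.72528 / 168.13
dP = 679.6653 kPa
Convert: 679.6653 kPa * 0.001 = 0.67967 MPa
dP = 0.67967 MPa


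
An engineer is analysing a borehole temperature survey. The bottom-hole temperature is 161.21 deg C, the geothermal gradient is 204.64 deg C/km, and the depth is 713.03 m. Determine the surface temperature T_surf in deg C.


T_surf = T_d - grad * d / 1000
T_surf = 161.21 - 204.64 * 713.03 / 1000
T_surf = 15.296 deg C


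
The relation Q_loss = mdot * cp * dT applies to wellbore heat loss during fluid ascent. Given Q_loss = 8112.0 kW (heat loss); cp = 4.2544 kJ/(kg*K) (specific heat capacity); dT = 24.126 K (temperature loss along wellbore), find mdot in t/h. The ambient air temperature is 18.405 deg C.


mdot = Q_loss / (cp * dT)
mdot = 8112.0 / (4.2544 * 24.126)
mdot = 79.03224 kg/s
Convert: 79.03224 kg/s * 3.6 = 284.52 t/h
mdot = 284.52 t/h


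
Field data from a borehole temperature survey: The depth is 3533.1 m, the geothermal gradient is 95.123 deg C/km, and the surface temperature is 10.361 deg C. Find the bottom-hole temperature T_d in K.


T_d = T_surf + grad * d / 1000
T_d = 10.361 + 95.123 * 3533.1 / 1000
T_d = 346.4401 deg C
Convert to K: 346.4401 + 273.15 = 619.59 K
T_d = 619.59 K


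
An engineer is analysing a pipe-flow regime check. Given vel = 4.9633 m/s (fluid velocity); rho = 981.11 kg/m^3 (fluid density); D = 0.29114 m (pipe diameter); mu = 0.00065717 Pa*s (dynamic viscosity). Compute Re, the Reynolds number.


Re = rho * vel * D / mu
Re = 981.11 * 4.9633 * 0.29114 / 0.00065717
Re = 2.1573e+06


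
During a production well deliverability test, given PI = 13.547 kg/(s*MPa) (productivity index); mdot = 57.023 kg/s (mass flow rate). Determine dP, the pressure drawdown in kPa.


dP = mdot * 1000 / PI
dP = 57.023 * 1000 / 13.547
dP = 4209.3 kPa


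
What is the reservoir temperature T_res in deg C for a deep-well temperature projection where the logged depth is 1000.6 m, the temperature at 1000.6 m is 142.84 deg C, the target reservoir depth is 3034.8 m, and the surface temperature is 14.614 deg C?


Step 1: grad = (T_d1 - T_surf)/d1 * 1000 = (142.84 - 14.614)/1000.6 * 1000 = 128.1491 deg C/km
Step 2: T_res = T_surf + grad*d2/1000 = 14.614 + 128.1491*3034.8/1000 = 403.52 deg C
T_res = 403.52 deg C


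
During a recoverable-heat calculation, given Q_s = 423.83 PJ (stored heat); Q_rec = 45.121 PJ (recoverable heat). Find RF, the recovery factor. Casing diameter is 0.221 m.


RF = Q_rec / Q_s
RF = 45.121 / 423.83
RF = 0.10646


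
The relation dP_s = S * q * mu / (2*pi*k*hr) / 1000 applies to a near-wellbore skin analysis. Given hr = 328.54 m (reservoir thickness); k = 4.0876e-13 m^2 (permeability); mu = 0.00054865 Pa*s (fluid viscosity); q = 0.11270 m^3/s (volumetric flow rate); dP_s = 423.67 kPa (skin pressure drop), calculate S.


S = dP_s * 1000 * 2*pi*k*hr / (q*mu)
S = 423.67 * 1000 * 2*pi*4.0876e-13*328.54 / (0.11270*0.00054865)
S = 5.7816


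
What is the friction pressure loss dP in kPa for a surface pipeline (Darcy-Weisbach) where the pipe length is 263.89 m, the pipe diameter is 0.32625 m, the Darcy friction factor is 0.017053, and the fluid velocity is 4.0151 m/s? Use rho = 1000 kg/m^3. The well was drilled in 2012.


dP = f * (L/D) * (rho*vel^2/2) / 1000
dP = 0.017053 * (263.89/0.32625) * (1000*4.0151^2/2) / 1000
dP = 111.18 kPa


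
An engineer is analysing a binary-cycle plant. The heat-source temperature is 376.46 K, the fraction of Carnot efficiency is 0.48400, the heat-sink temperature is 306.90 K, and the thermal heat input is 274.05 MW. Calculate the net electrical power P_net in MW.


Step 1: eta = (1 - Tc/Th)*f = (1 - 306.9/376.46)*0.484 = 0.08943059
Step 2: P_net = eta * Q_in = 0.08943059 * 274.05 = 24.508 MW
P_net = 24.508 MW


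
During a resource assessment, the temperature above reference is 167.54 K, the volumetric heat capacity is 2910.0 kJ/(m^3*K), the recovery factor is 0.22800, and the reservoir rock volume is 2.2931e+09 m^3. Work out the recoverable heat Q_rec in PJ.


Step 1: Q_s = Vr*rhoc*dT/1e12 = 2.2931e+09*2910.0*167.54/1e12 = 1117.981 PJ
Step 2: Q_rec = Q_s * RF = 1117.981 * 0.228 = 254.90 PJ
Q_rec = 254.90 PJ


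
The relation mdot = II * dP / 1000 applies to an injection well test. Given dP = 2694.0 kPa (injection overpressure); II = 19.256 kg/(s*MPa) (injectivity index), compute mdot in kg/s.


mdot = II * dP / 1000
mdot = 19.256 * 2694.0 / 1000
mdot = 51.876 kg/s


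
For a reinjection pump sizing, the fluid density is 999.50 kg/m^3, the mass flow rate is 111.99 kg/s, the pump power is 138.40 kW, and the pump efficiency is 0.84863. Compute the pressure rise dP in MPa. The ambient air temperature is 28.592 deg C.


dP = P_pump * rho * eta / mdot
dP = 138.40 * 999.50 * 0.84863 / 111.99
dP = 1048.233 kPa
Convert: 1048.233 kPa * 0.001 = 1.0482 MPa
dP = 1.0482 MPa


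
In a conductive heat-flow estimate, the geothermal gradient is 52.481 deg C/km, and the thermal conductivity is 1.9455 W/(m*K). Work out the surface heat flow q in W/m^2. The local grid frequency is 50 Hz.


q = k * grad / 1000
q = 1.9455 * 52.481 / 1000
q = 0.10210 W/m^2


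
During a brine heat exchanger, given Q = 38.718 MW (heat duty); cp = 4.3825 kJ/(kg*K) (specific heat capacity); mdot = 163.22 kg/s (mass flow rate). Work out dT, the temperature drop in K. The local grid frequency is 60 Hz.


dT = Q * 1000 / (mdot * cp)
dT = 38.718 * 1000 / (163.22 * 4.3825)
dT = 54.127 K


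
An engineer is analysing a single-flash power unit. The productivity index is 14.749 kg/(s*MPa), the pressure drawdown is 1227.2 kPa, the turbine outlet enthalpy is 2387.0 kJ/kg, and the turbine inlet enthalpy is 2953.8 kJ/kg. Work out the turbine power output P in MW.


Step 1: mdot = PI * dP / 1000 = 14.749 * 1227.2 / 1000 = 18.09997 kg/s
Step 2: P = mdot*(h_in - h_out)/1000 = 18.09997*(2953.8 - 2387.0)/1000 = 10.259 MW
P = 10.259 MW


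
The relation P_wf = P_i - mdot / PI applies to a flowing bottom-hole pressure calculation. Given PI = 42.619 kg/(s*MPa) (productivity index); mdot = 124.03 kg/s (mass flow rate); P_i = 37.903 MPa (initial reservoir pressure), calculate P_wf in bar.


P_wf = P_i - mdot / PI
P_wf = 37.903 - 124.03 / 42.619
P_wf = 34.99280 MPa
Convert: 34.99280 MPa * 10.0 = 349.93 bar
P_wf = 349.93 bar


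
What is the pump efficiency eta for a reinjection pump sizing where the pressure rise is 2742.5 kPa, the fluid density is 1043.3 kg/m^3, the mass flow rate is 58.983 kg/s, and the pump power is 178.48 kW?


eta = mdot * dP / (rho * P_pump)
eta = 58.983 * 2742.5 / (1043.3 * 178.48)
eta = 0.86871


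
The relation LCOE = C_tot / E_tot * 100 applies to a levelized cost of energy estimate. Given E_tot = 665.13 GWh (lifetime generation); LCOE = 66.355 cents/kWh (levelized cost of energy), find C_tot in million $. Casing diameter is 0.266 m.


C_tot = LCOE / 100 * E_tot
C_tot = 66.355 / 100 * 665.13
C_tot = 441.35 million $


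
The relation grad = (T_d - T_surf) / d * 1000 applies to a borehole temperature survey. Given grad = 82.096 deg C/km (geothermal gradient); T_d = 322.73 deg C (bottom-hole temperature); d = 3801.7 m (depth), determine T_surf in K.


T_surf = T_d - grad * d / 1000
T_surf = 322.73 - 82.096 * 3801.7 / 1000
T_surf = 10.62564 deg C
Convert to K: 10.62564 + 273.15 = 283.78 K
T_surf = 283.78 K


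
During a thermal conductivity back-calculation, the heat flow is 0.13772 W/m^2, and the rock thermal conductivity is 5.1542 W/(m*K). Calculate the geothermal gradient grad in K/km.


grad = q / k * 1000
grad = 0.13772 / 5.1542 * 1000
grad = 26.71996 deg C/km
Convert: 26.71996 deg C/km * 1.0 = 26.720 K/km
grad = 26.720 K/km


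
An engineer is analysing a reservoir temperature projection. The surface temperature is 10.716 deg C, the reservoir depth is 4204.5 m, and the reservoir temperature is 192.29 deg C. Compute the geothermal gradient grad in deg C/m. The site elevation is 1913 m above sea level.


grad = (T_res - T_surf) / d * 1000
grad = (192.29 - 10.716) / 4204.5 * 1000
grad = 43.18563 deg C/km
Convert: 43.18563 deg C/km * 0.001 = 0.043186 deg C/m
grad = 0.043186 deg C/m


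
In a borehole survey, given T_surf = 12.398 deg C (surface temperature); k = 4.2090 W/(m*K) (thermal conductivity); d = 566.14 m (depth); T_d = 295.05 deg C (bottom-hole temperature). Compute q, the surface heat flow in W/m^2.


Step 1: grad = (T_d - T_surf)/d * 1000 = (295.05 - 12.398)/566.14 * 1000 = 499.2617 deg C/km
Step 2: q = k * grad / 1000 = 4.209 * 499.2617 / 1000 = 2.1014 W/m^2
q = 2.1014 W/m^2


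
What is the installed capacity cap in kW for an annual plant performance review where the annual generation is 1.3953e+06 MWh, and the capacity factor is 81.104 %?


cap = E_a / (CF/100 * 8760)
cap = 1.3953e+06 / (81.104/100 * 8760)
cap = 196.3908 MW
Convert: 196.3908 MW * 1000.0 = 1.9639e+05 kW
cap = 1.9639e+05 kW


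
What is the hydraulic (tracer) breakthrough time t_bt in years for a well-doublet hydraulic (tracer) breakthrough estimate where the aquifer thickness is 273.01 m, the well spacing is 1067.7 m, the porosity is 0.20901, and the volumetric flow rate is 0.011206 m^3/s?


t_bt = pi * hr * phi * L^2 / (3 * Qv) / (365.25*86400)
t_bt = pi * 273.01 * 0.20901 * 1067.7^2 / (3 * 0.011206) / (365.25*86400)
t_bt = 192.63 years


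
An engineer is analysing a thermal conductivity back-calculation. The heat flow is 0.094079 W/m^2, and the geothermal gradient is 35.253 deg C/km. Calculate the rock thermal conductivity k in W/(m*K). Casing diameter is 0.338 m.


k = q / (grad / 1000)
k = 0.094079 / (35.253 / 1000)
k = 2.6687 W/(m*K)


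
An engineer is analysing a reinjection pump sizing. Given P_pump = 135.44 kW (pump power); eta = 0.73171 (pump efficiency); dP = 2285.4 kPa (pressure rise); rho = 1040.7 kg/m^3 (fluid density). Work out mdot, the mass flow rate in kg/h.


mdot = P_pump * rho * eta / dP
mdot = 135.44 * 1040.7 * 0.73171 / 2285.4
mdot = 45.12833 kg/s
Convert: 45.12833 kg/s * 3600.0 = 1.6246e+05 kg/h
mdot = 1.6246e+05 kg/h


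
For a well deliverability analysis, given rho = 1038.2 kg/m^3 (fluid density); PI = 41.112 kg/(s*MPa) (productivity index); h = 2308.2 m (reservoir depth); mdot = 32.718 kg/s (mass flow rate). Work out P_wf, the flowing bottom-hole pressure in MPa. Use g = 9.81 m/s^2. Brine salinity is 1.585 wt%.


Step 1: P_i = rho*g*h/1e6 = 1038.2*9.81*2308.2/1e6 = 23.50842 MPa
Step 2: P_wf = P_i - mdot/PI = 23.50842 - 32.718/41.112 = 22.713 MPa
P_wf = 22.713 MPa


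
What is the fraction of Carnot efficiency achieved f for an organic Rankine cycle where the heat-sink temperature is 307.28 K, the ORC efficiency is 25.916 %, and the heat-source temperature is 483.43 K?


f = (eta_orc/100) / (1 - Tc/Th)
f = (25.916/100) / (1 - 307.28/483.43)
f = 0.71124


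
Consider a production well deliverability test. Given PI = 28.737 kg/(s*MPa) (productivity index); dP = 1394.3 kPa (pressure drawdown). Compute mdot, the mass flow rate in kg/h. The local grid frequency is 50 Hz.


mdot = PI * dP / 1000
mdot = 28.737 * 1394.3 / 1000
mdot = 40.06800 kg/s
Convert: 40.06800 kg/s * 3600.0 = 1.4424e+05 kg/h
mdot = 1.4424e+05 kg/h


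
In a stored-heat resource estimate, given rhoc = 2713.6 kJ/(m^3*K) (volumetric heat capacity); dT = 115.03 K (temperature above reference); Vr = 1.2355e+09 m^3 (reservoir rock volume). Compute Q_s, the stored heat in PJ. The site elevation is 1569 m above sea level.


Q_s = Vr * rhoc * dT / 1e12
Q_s = 1.2355e+09 * 2713.6 * 115.03 / 1e12
Q_s = 385.66 PJ


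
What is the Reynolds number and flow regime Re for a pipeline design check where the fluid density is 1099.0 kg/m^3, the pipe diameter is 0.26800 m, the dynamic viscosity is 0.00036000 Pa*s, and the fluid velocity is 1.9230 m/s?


Step 1: Re = rho*vel*D/mu = 1099.0*1.923*0.268/0.00036 = 1.5733e+06
Step 2: Re = 1.5733e+06 > 4000, so flow is turbulent.
Re = 1.5733e+06 (turbulent)


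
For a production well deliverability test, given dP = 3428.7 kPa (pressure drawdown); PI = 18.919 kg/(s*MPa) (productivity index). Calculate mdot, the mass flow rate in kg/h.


mdot = PI * dP / 1000
mdot = 18.919 * 3428.7 / 1000
mdot = 64.86758 kg/s
Convert: 64.86758 kg/s * 3600.0 = 2.3352e+05 kg/h
mdot = 2.3352e+05 kg/h


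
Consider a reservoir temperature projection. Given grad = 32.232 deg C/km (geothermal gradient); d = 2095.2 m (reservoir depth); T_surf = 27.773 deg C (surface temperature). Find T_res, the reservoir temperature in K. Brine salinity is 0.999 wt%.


T_res = T_surf + grad * d / 1000
T_res = 27.773 + 32.232 * 2095.2 / 1000
T_res = 95.30549 deg C
Convert to K: 95.30549 + 273.15 = 368.46 K
T_res = 368.46 K


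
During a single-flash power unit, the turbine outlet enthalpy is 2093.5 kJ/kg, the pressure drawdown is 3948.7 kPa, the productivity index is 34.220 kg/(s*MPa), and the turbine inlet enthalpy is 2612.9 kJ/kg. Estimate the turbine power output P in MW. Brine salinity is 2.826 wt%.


Step 1: mdot = PI * dP / 1000 = 34.22 * 3948.7 / 1000 = 135.1245 kg/s
Step 2: P = mdot*(h_in - h_out)/1000 = 135.1245*(2612.9 - 2093.5)/1000 = 70.184 MW
P = 70.184 MW


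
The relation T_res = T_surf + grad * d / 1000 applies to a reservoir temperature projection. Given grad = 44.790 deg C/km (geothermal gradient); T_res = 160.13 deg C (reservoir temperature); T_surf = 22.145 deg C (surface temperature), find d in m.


d = (T_res - T_surf) / grad * 1000
d = (160.13 - 22.145) / 44.790 * 1000
d = 3080.7 m


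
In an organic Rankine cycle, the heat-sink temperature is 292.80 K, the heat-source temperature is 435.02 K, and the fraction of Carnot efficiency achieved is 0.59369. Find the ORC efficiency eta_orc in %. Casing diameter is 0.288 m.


eta_orc = (1 - Tc/Th) * f * 100
eta_orc = (1 - 292.80/435.02) * 0.59369 * 100
eta_orc = 19.409 %


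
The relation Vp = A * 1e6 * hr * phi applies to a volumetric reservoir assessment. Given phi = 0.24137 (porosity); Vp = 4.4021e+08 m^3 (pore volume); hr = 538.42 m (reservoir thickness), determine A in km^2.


A = Vp / (1e6 * hr * phi)
A = 4.4021e+08 / (1e6 * 538.42 * 0.24137)
A = 3.3873 km^2


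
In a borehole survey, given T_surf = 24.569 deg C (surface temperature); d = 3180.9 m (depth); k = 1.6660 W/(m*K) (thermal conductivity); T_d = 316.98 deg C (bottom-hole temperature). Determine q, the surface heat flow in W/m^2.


Step 1: grad = (T_d - T_surf)/d * 1000 = (316.98 - 24.569)/3180.9 * 1000 = 91.92713 deg C/km
Step 2: q = k * grad / 1000 = 1.666 * 91.92713 / 1000 = 0.15315 W/m^2
q = 0.15315 W/m^2


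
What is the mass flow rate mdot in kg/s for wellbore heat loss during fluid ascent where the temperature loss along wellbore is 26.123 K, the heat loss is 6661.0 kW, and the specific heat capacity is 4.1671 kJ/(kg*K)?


mdot = Q_loss / (cp * dT)
mdot = 6661.0 / (4.1671 * 26.123)
mdot = 61.190 kg/s


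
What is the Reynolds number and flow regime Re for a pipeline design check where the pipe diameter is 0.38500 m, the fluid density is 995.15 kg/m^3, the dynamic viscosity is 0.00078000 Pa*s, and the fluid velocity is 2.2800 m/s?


Step 1: Re = rho*vel*D/mu = 995.15*2.28*0.385/0.00078 = 1.1199e+06
Step 2: Re = 1.1199e+06 > 4000, so flow is turbulent.
Re = 1.1199e+06 (turbulent)


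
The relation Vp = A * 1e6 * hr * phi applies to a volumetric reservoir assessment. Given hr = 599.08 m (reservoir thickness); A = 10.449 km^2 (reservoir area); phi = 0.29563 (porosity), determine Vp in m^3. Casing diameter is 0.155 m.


Vp = A * 1e6 * hr * phi
Vp = 10.449 * 1e6 * 599.08 * 0.29563
Vp = 1.8506e+09 m^3


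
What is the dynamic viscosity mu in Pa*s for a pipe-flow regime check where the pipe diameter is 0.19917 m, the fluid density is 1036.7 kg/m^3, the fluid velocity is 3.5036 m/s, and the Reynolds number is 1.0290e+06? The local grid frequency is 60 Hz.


mu = rho * vel * D / Re
mu = 1036.7 * 3.5036 * 0.19917 / 1.0290e+06
mu = 0.00070303 Pa*s


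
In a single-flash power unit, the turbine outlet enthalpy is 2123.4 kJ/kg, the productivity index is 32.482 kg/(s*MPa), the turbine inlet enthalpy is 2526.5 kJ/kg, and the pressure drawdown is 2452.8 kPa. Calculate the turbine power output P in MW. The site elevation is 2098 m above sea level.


Step 1: mdot = PI * dP / 1000 = 32.482 * 2452.8 / 1000 = 79.67185 kg/s
Step 2: P = mdot*(h_in - h_out)/1000 = 79.67185*(2526.5 - 2123.4)/1000 = 32.116 MW
P = 32.116 MW


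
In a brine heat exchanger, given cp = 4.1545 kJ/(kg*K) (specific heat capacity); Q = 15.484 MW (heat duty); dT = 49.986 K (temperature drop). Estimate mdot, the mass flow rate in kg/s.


mdot = Q * 1000 / (cp * dT)
mdot = 15.484 * 1000 / (4.1545 * 49.986)
mdot = 74.562 kg/s


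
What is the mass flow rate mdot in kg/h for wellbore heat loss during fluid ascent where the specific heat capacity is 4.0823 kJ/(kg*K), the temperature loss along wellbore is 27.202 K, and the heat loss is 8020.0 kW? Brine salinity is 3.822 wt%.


mdot = Q_loss / (cp * dT)
mdot = 8020.0 / (4.0823 * 27.202)
mdot = 72.22185 kg/s
Convert: 72.22185 kg/s * 3600.0 = 2.6000e+05 kg/h
mdot = 2.6000e+05 kg/h


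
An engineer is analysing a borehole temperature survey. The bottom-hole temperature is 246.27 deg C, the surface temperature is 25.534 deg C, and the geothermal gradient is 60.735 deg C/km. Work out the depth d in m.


d = (T_d - T_surf) / grad * 1000
d = (246.27 - 25.534) / 60.735 * 1000
d = 3634.4 m


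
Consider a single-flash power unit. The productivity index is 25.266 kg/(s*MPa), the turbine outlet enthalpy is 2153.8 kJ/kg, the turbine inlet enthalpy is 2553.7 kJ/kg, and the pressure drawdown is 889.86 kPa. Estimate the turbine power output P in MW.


Step 1: mdot = PI * dP / 1000 = 25.266 * 889.86 / 1000 = 22.48320 kg/s
Step 2: P = mdot*(h_in - h_out)/1000 = 22.48320*(2553.7 - 2153.8)/1000 = 8.9910 MW
P = 8.9910 MW


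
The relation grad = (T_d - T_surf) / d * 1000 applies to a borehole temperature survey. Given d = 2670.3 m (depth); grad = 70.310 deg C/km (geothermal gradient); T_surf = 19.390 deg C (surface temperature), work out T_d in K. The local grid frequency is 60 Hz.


T_d = T_surf + grad * d / 1000
T_d = 19.390 + 70.310 * 2670.3 / 1000
T_d = 207.1388 deg C
Convert to K: 207.1388 + 273.15 = 480.29 K
T_d = 480.29 K


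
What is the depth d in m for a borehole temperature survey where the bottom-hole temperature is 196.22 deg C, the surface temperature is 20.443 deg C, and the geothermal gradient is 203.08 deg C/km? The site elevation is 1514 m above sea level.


d = (T_d - T_surf) / grad * 1000
d = (196.22 - 20.443) / 203.08 * 1000
d = 865.56 m


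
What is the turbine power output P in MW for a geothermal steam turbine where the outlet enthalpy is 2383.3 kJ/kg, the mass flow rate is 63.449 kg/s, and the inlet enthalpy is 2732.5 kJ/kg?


P = mdot * (h_in - h_out) / 1000
P = 63.449 * (2732.5 - 2383.3) / 1000
P = 22.156 MW


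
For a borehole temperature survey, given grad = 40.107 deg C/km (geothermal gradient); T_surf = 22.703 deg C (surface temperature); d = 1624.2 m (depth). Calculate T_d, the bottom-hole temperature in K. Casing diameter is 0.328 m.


T_d = T_surf + grad * d / 1000
T_d = 22.703 + 40.107 * 1624.2 / 1000
T_d = 87.84479 deg C
Convert to K: 87.84479 + 273.15 = 360.99 K
T_d = 360.99 K


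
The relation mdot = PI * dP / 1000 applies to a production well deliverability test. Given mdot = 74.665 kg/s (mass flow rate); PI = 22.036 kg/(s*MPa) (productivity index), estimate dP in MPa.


dP = mdot * 1000 / PI
dP = 74.665 * 1000 / 22.036
dP = 3388.319 kPa
Convert: 3388.319 kPa * 0.001 = 3.3883 MPa
dP = 3.3883 MPa


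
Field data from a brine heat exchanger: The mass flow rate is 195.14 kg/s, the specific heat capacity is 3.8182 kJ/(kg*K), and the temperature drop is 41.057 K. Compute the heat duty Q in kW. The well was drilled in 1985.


Q = mdot * cp * dT / 1000
Q = 195.14 * 3.8182 * 41.057 / 1000
Q = 30.59090 MW
Convert: 30.59090 MW * 1000.0 = 30591 kW
Q = 30591 kW
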